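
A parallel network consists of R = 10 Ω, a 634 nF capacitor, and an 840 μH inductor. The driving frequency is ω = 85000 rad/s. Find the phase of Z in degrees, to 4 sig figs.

-21.74°

X_L = ωL = 71.40 Ω
X_C = 1/(ωC) = 18.56 Ω
Parallel: admittances add. Y = 1/R + 1/(jωL) + jωC
Y = (0.1000 + j0.03988) S
|Y| = 0.1077 S → |Z| = 1/|Y| = 9.288 Ω, ∠Z = −∠Y = -21.74°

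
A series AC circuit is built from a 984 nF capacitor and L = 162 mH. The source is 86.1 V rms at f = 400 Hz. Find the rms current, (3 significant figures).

ω = 2πf = 2513 rad/s
X_L = ωL = 407 Ω
X_C = 1/(ωC) = 404 Ω
Net reactance X = X_L − X_C = 2.79 Ω
Z = j2.79 Ω
|Z| = √(0² + 2.79²) = 2.79 Ω
I = V/|Z| = 86.1/2.79 = 30.8 A

30.8 A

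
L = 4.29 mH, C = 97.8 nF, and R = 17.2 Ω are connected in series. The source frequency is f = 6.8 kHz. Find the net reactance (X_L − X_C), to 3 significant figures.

-56.0 Ω

ω = 2πf = 42730 rad/s
X_L = ωL = 183 Ω
X_C = 1/(ωC) = 239 Ω
X = 183 − 239 = -56.0 Ω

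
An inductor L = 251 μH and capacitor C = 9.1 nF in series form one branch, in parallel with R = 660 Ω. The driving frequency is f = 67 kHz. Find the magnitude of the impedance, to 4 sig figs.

151.2 Ω

ω = 2πf = 421000 rad/s
X_L = ωL = 105.7 Ω
X_C = 1/(ωC) = 261.0 Ω
Branch 1: Z₁ = R = 660.0 Ω
Branch 2 (series LC): Z₂ = j(X_L − X_C) = −j155.4 Ω
Parallel: Z = Z₁Z₂/(Z₁+Z₂), |Z| = 151.2 Ω, ∠Z = -76.75°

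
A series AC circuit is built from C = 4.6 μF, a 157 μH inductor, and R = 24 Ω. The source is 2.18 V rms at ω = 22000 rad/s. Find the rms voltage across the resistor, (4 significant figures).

2.106 V

X_L = ωL = 3.454 Ω
X_C = 1/(ωC) = 9.881 Ω
Net reactance X = X_L − X_C = -6.427 Ω
Z = 24.00 − j6.427 Ω
|Z| = √(24.00² + 6.427²) = 24.85 Ω
I = V/|Z| = 87.74 mA
V_R = I·|Z_R| = 0.08774 × 24.00 = 2.106 V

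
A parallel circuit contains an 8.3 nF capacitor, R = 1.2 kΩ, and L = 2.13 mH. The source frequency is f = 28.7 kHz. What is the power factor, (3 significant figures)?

ω = 2πf = 180300 rad/s
X_L = ωL = 384 Ω
X_C = 1/(ωC) = 668 Ω
Parallel: admittances add. Y = 1/R + 1/(jωL) + jωC
Y = (0.000833 − j0.00111) S
|Y| = 0.00139 S → |Z| = 1/|Y| = 722 Ω, ∠Z = −∠Y = 53.0°
cos φ = cos(53.0°) = 0.601

0.601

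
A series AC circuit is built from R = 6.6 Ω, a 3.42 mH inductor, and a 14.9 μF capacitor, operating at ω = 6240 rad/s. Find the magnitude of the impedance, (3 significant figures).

X_L = ωL = 21.3 Ω
X_C = 1/(ωC) = 10.8 Ω
Net reactance X = X_L − X_C = 10.6 Ω
Z = 6.60 + j10.6 Ω
|Z| = √(6.60² + 10.6²) = 12.5 Ω

12.5 Ω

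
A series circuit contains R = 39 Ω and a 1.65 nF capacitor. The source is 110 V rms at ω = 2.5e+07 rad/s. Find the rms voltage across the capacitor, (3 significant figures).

X_C = 1/(ωC) = 24.2 Ω
Z = 39.0 − j24.2 Ω
|Z| = √(39.0² + 24.2²) = 45.9 Ω
I = V/|Z| = 2.40 A
V_C = I·|Z_C| = 2.40 × 24.2 = 58.1 V

58.1 V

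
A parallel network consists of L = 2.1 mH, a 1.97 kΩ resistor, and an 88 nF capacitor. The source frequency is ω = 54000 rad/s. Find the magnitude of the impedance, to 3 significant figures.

244 Ω

X_L = ωL = 113 Ω
X_C = 1/(ωC) = 210 Ω
Parallel: admittances add. Y = 1/R + 1/(jωL) + jωC
Y = (0.000508 − j0.00407) S
|Y| = 0.00410 S → |Z| = 1/|Y| = 244 Ω, ∠Z = −∠Y = 82.9°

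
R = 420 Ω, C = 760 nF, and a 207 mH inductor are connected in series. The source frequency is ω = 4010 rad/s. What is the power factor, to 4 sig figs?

X_L = ωL = 830.1 Ω
X_C = 1/(ωC) = 328.1 Ω
Net reactance X = X_L − X_C = 501.9 Ω
Z = 420.0 + j501.9 Ω
|Z| = √(420.0² + 501.9²) = 654.5 Ω
∠Z = arctan(501.9/420.0) = 50.08°
cos φ = cos(50.08°) = 0.6417

0.6417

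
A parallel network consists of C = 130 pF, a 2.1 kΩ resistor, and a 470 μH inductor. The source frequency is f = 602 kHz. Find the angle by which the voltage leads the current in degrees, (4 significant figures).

ω = 2πf = 3.782e+06 rad/s
X_L = ωL = 1778 Ω
X_C = 1/(ωC) = 2034 Ω
Parallel: admittances add. Y = 1/R + 1/(jωL) + jωC
Y = (0.0004762 − j7.078e-05) S
|Y| = 0.0004814 S → |Z| = 1/|Y| = 2077 Ω, ∠Z = −∠Y = 8.455°

8.455°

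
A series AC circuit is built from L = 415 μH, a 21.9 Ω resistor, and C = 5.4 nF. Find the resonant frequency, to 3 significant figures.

106 kHz

ω₀ = 1/√(LC) = 1/√(0.000415 × 5.4e-09) = 668000 rad/s
f₀ = ω₀/(2π) = 106 kHz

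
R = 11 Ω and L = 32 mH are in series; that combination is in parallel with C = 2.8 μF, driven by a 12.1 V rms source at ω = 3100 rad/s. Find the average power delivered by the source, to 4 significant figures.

X_L = ωL = 99.20 Ω
X_C = 1/(ωC) = 115.2 Ω
Branch 1 (R+jX_L): Z₁ = 11.00 + j99.20 Ω, |Z₁| = 99.81 Ω
Branch 2 (−jX_C): Z₂ = −j115.2 Ω
Parallel: Z = Z₁Z₂/(Z₁+Z₂), |Z| = 592.0 Ω, ∠Z = 49.18°
I = V/|Z| = 20.44 mA
P = VI cos φ = 12.1 × 0.02044 × cos(49.18°) = 161.7 mW

161.7 mW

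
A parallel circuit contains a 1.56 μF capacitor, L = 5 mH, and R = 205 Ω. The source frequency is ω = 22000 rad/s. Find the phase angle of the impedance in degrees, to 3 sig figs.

X_L = ωL = 110 Ω
X_C = 1/(ωC) = 29.1 Ω
Parallel: admittances add. Y = 1/R + 1/(jωL) + jωC
Y = (0.00488 + j0.0252) S
|Y| = 0.0257 S → |Z| = 1/|Y| = 38.9 Ω, ∠Z = −∠Y = -79.1°

-79.1°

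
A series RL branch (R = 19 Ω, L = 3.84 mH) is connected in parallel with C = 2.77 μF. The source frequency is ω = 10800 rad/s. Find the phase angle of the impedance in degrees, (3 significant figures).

-47.6°

X_L = ωL = 41.5 Ω
X_C = 1/(ωC) = 33.4 Ω
Branch 1 (R+jX_L): Z₁ = 19.0 + j41.5 Ω, |Z₁| = 45.6 Ω
Branch 2 (−jX_C): Z₂ = −j33.4 Ω
Parallel: Z = Z₁Z₂/(Z₁+Z₂), |Z| = 73.9 Ω, ∠Z = -47.6°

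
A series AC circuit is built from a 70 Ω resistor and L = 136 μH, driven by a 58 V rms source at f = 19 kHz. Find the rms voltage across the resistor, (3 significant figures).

ω = 2πf = 119400 rad/s
X_L = ωL = 16.2 Ω
Z = 70.0 + j16.2 Ω
|Z| = √(70.0² + 16.2²) = 71.9 Ω
I = V/|Z| = 807 mA
V_R = I·|Z_R| = 0.807 × 70.0 = 56.5 V

56.5 V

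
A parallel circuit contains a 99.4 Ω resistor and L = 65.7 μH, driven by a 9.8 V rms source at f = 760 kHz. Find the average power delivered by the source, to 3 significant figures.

966 mW

ω = 2πf = 4.775e+06 rad/s
X_L = ωL = 314 Ω
Parallel: admittances add. Y = 1/R + 1/(jωL)
Y = (0.0101 − j0.00319) S
|Y| = 0.0106 S → |Z| = 1/|Y| = 94.8 Ω, ∠Z = −∠Y = 17.6°
I = V/|Z| = 103 mA
P = VI cos φ = 9.8 × 0.103 × cos(17.6°) = 966 mW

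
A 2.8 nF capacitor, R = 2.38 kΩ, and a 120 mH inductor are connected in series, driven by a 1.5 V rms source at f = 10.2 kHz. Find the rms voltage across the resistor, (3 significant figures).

ω = 2πf = 64090 rad/s
X_L = ωL = 7690 Ω
X_C = 1/(ωC) = 5570 Ω
Net reactance X = X_L − X_C = 2120 Ω
Z = 2380 + j2120 Ω
|Z| = √(2380² + 2120²) = 3190 Ω
I = V/|Z| = 471 μA
V_R = I·|Z_R| = 0.000471 × 2380 = 1.12 V

1.12 V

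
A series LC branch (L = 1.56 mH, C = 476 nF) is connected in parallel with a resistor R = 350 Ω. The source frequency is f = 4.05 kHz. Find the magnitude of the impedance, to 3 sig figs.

ω = 2πf = 25450 rad/s
X_L = ωL = 39.7 Ω
X_C = 1/(ωC) = 82.6 Ω
Branch 1: Z₁ = R = 350 Ω
Branch 2 (series LC): Z₂ = j(X_L − X_C) = −j42.9 Ω
Parallel: Z = Z₁Z₂/(Z₁+Z₂), |Z| = 42.5 Ω, ∠Z = -83.0°

42.5 Ω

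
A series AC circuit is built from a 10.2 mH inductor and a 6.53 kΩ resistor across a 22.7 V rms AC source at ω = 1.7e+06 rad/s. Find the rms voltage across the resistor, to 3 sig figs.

X_L = ωL = 17300 Ω
Z = 6530 + j17300 Ω
|Z| = √(6530² + 17300²) = 18500 Ω
I = V/|Z| = 1.23 mA
V_R = I·|Z_R| = 0.00123 × 6530 = 8.00 V

8.00 V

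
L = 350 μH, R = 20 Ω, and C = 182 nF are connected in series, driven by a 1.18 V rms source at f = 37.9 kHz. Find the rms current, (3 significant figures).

18.6 mA

ω = 2πf = 238100 rad/s
X_L = ωL = 83.3 Ω
X_C = 1/(ωC) = 23.1 Ω
Net reactance X = X_L − X_C = 60.3 Ω
Z = 20.0 + j60.3 Ω
|Z| = √(20.0² + 60.3²) = 63.5 Ω
I = V/|Z| = 1.18/63.5 = 18.6 mA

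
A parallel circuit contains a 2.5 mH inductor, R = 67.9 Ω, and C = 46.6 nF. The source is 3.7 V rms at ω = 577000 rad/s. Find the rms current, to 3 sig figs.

X_L = ωL = 1440 Ω
X_C = 1/(ωC) = 37.2 Ω
Parallel: admittances add. Y = 1/R + 1/(jωL) + jωC
Y = (0.0147 + j0.0262) S
|Y| = 0.0301 S → |Z| = 1/|Y| = 33.3 Ω, ∠Z = −∠Y = -60.7°
I = V/|Z| = 3.7/33.3 = 111 mA

111 mA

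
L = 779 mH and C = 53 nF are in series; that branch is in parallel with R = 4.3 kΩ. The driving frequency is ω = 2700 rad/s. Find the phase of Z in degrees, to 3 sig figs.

X_L = ωL = 2100 Ω
X_C = 1/(ωC) = 6990 Ω
Branch 1: Z₁ = R = 4300 Ω
Branch 2 (series LC): Z₂ = j(X_L − X_C) = −j4880 Ω
Parallel: Z = Z₁Z₂/(Z₁+Z₂), |Z| = 3230 Ω, ∠Z = -41.4°

-41.4°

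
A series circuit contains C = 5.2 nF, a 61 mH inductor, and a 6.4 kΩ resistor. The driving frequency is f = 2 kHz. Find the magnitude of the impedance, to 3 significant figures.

15900 Ω

ω = 2πf = 12570 rad/s
X_L = ωL = 767 Ω
X_C = 1/(ωC) = 15300 Ω
Net reactance X = X_L − X_C = -14500 Ω
Z = 6400 − j14500 Ω
|Z| = √(6400² + 14500²) = 15900 Ω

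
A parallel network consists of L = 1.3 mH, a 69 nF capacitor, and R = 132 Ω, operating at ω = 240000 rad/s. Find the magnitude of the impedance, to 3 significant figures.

X_L = ωL = 312 Ω
X_C = 1/(ωC) = 60.4 Ω
Parallel: admittances add. Y = 1/R + 1/(jωL) + jωC
Y = (0.00758 + j0.0134) S
|Y| = 0.0154 S → |Z| = 1/|Y| = 65.1 Ω, ∠Z = −∠Y = -60.4°

65.1 Ω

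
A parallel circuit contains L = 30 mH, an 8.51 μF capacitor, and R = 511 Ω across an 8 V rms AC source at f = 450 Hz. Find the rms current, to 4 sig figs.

ω = 2πf = 2827 rad/s
X_L = ωL = 84.82 Ω
X_C = 1/(ωC) = 41.56 Ω
Parallel: admittances add. Y = 1/R + 1/(jωL) + jωC
Y = (0.001957 + j0.01227) S
|Y| = 0.01243 S → |Z| = 1/|Y| = 80.47 Ω, ∠Z = −∠Y = -80.94°
I = V/|Z| = 8/80.47 = 99.42 mA

99.42 mA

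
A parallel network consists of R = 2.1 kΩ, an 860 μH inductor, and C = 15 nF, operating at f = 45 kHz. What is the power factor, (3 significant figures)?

0.965

ω = 2πf = 282700 rad/s
X_L = ωL = 243 Ω
X_C = 1/(ωC) = 236 Ω
Parallel: admittances add. Y = 1/R + 1/(jωL) + jωC
Y = (0.000476 + j0.000129) S
|Y| = 0.000493 S → |Z| = 1/|Y| = 2030 Ω, ∠Z = −∠Y = -15.1°
cos φ = cos(-15.1°) = 0.965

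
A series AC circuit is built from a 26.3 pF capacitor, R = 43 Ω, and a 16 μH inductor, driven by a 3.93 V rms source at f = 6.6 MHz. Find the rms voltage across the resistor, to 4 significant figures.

ω = 2πf = 4.147e+07 rad/s
X_L = ωL = 663.5 Ω
X_C = 1/(ωC) = 916.9 Ω
Net reactance X = X_L − X_C = -253.4 Ω
Z = 43.00 − j253.4 Ω
|Z| = √(43.00² + 253.4²) = 257.0 Ω
I = V/|Z| = 15.29 mA
V_R = I·|Z_R| = 0.01529 × 43.00 = 0.6575 V

0.6575 V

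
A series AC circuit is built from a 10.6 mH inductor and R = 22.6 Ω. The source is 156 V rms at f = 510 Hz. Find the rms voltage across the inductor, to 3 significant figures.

130 V

ω = 2πf = 3204 rad/s
X_L = ωL = 34.0 Ω
Z = 22.6 + j34.0 Ω
|Z| = √(22.6² + 34.0²) = 40.8 Ω
I = V/|Z| = 3.82 A
V_L = I·|Z_L| = 3.82 × 34.0 = 130 V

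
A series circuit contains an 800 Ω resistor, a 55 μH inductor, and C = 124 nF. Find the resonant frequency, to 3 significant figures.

ω₀ = 1/√(LC) = 1/√(5.5e-05 × 1.24e-07) = 382900 rad/s
f₀ = ω₀/(2π) = 60.9 kHz

60.9 kHz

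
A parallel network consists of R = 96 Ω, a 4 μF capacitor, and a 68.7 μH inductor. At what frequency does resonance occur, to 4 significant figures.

9.601 kHz

ω₀ = 1/√(LC) = 1/√(6.87e-05 × 4e-06) = 60320 rad/s
f₀ = ω₀/(2π) = 9.601 kHz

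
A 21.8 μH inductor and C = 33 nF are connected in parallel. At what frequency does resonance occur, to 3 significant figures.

188 kHz

ω₀ = 1/√(LC) = 1/√(2.18e-05 × 3.3e-08) = 1.179e+06 rad/s
f₀ = ω₀/(2π) = 188 kHz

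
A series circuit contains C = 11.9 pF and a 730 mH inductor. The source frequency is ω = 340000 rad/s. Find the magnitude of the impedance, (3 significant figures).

X_L = ωL = 248000 Ω
X_C = 1/(ωC) = 247000 Ω
Net reactance X = X_L − X_C = 1040 Ω
Z = j1040 Ω
|Z| = √(0² + 1040²) = 1040 Ω

1040 Ω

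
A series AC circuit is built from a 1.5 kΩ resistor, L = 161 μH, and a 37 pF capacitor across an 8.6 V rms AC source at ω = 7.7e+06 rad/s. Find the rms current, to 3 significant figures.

3.16 mA

X_L = ωL = 1240 Ω
X_C = 1/(ωC) = 3510 Ω
Net reactance X = X_L − X_C = -2270 Ω
Z = 1500 − j2270 Ω
|Z| = √(1500² + 2270²) = 2720 Ω
I = V/|Z| = 8.6/2720 = 3.16 mA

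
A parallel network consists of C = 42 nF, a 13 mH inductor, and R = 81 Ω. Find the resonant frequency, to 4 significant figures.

6.811 kHz

ω₀ = 1/√(LC) = 1/√(0.013 × 4.2e-08) = 42800 rad/s
f₀ = ω₀/(2π) = 6.811 kHz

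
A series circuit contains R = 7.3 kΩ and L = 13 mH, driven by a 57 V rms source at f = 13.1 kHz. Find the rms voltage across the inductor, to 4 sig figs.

ω = 2πf = 82310 rad/s
X_L = ωL = 1070 Ω
Z = 7300 + j1070 Ω
|Z| = √(7300² + 1070²) = 7378 Ω
I = V/|Z| = 7.726 mA
V_L = I·|Z_L| = 0.007726 × 1070 = 8.267 V

8.267 V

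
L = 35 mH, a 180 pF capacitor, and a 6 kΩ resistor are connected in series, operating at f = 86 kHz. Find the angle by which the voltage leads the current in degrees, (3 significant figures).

ω = 2πf = 540400 rad/s
X_L = ωL = 18900 Ω
X_C = 1/(ωC) = 10300 Ω
Net reactance X = X_L − X_C = 8630 Ω
Z = 6000 + j8630 Ω
|Z| = √(6000² + 8630²) = 10500 Ω
∠Z = arctan(8630/6000) = 55.2°

55.2°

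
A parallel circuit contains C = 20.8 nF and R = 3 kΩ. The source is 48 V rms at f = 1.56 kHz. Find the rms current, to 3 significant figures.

18.8 mA

ω = 2πf = 9802 rad/s
X_C = 1/(ωC) = 4900 Ω
Parallel: admittances add. Y = 1/R + jωC
Y = (0.000333 + j0.000204) S
|Y| = 0.000391 S → |Z| = 1/|Y| = 2560 Ω, ∠Z = −∠Y = -31.5°
I = V/|Z| = 48/2560 = 18.8 mA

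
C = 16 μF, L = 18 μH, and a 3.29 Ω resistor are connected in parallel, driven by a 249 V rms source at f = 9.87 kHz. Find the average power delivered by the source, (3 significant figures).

ω = 2πf = 62020 rad/s
X_L = ωL = 1.12 Ω
X_C = 1/(ωC) = 1.01 Ω
Parallel: admittances add. Y = 1/R + 1/(jωL) + jωC
Y = (0.304 + j0.0964) S
|Y| = 0.319 S → |Z| = 1/|Y| = 3.14 Ω, ∠Z = −∠Y = -17.6°
I = V/|Z| = 79.4 A
P = VI cos φ = 249 × 79.4 × cos(-17.6°) = 18.8 kW

18.8 kW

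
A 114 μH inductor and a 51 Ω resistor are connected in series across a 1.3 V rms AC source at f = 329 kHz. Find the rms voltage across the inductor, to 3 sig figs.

ω = 2πf = 2.067e+06 rad/s
X_L = ωL = 236 Ω
Z = 51.0 + j236 Ω
|Z| = √(51.0² + 236²) = 241 Ω
I = V/|Z| = 5.39 mA
V_L = I·|Z_L| = 0.00539 × 236 = 1.27 V

1.27 V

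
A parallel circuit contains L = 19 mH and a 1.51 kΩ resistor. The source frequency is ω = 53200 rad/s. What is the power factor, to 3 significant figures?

0.556

X_L = ωL = 1010 Ω
Parallel: admittances add. Y = 1/R + 1/(jωL)
Y = (0.000662 − j0.000989) S
|Y| = 0.00119 S → |Z| = 1/|Y| = 840 Ω, ∠Z = −∠Y = 56.2°
cos φ = cos(56.2°) = 0.556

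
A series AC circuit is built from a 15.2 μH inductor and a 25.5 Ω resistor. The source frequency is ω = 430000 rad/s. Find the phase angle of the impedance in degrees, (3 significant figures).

X_L = ωL = 6.54 Ω
Z = 25.5 + j6.54 Ω
|Z| = √(25.5² + 6.54²) = 26.3 Ω
∠Z = arctan(6.54/25.5) = 14.4°

14.4°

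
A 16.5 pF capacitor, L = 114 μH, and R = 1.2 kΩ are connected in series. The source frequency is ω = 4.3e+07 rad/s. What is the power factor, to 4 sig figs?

0.3249

X_L = ωL = 4902 Ω
X_C = 1/(ωC) = 1409 Ω
Net reactance X = X_L − X_C = 3493 Ω
Z = 1200 + j3493 Ω
|Z| = √(1200² + 3493²) = 3693 Ω
∠Z = arctan(3493/1200) = 71.04°
cos φ = cos(71.04°) = 0.3249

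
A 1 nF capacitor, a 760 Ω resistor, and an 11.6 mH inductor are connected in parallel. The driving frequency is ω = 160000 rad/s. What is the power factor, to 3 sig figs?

X_L = ωL = 1860 Ω
X_C = 1/(ωC) = 6250 Ω
Parallel: admittances add. Y = 1/R + 1/(jωL) + jωC
Y = (0.00132 − j0.000379) S
|Y| = 0.00137 S → |Z| = 1/|Y| = 730 Ω, ∠Z = −∠Y = 16.1°
cos φ = cos(16.1°) = 0.961

0.961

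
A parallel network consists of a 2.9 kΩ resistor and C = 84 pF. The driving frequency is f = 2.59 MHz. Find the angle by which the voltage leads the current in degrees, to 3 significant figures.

-75.8°

ω = 2πf = 1.627e+07 rad/s
X_C = 1/(ωC) = 732 Ω
Parallel: admittances add. Y = 1/R + jωC
Y = (0.000345 + j0.00137) S
|Y| = 0.00141 S → |Z| = 1/|Y| = 709 Ω, ∠Z = −∠Y = -75.8°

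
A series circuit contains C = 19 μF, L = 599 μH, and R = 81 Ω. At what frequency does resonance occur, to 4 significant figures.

ω₀ = 1/√(LC) = 1/√(0.000599 × 1.9e-05) = 9374 rad/s
f₀ = ω₀/(2π) = 1.492 kHz

1.492 kHz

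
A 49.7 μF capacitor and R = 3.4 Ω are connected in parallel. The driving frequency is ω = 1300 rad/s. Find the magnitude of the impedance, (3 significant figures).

X_C = 1/(ωC) = 15.5 Ω
Parallel: admittances add. Y = 1/R + jωC
Y = (0.294 + j0.0646) S
|Y| = 0.301 S → |Z| = 1/|Y| = 3.32 Ω, ∠Z = −∠Y = -12.4°

3.32 Ω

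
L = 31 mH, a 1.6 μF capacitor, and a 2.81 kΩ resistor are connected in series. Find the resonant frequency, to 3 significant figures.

ω₀ = 1/√(LC) = 1/√(0.031 × 1.6e-06) = 4490 rad/s
f₀ = ω₀/(2π) = 715 Hz

715 Hz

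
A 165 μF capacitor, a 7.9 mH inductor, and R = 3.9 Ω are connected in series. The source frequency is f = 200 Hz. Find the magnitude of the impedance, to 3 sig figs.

6.42 Ω

ω = 2πf = 1257 rad/s
X_L = ωL = 9.93 Ω
X_C = 1/(ωC) = 4.82 Ω
Net reactance X = X_L − X_C = 5.10 Ω
Z = 3.90 + j5.10 Ω
|Z| = √(3.90² + 5.10²) = 6.42 Ω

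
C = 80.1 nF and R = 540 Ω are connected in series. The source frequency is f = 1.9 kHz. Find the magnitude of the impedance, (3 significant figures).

ω = 2πf = 11940 rad/s
X_C = 1/(ωC) = 1050 Ω
Z = 540 − j1050 Ω
|Z| = √(540² + 1050²) = 1180 Ω

1180 Ω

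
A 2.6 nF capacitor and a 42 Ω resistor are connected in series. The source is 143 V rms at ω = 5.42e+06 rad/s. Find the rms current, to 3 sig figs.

1.73 A

X_C = 1/(ωC) = 71.0 Ω
Z = 42.0 − j71.0 Ω
|Z| = √(42.0² + 71.0²) = 82.5 Ω
I = V/|Z| = 143/82.5 = 1.73 A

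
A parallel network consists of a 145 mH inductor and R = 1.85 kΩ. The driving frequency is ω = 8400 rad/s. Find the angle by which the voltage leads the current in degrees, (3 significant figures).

56.6°

X_L = ωL = 1220 Ω
Parallel: admittances add. Y = 1/R + 1/(jωL)
Y = (0.000541 − j0.000821) S
|Y| = 0.000983 S → |Z| = 1/|Y| = 1020 Ω, ∠Z = −∠Y = 56.6°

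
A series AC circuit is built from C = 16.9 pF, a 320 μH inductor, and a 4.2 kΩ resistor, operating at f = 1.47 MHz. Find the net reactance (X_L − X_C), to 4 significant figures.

-3451 Ω

ω = 2πf = 9.236e+06 rad/s
X_L = ωL = 2956 Ω
X_C = 1/(ωC) = 6406 Ω
X = 2956 − 6406 = -3451 Ω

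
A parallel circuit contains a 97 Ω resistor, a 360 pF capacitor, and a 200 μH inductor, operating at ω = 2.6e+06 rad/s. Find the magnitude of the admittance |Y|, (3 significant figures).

X_L = ωL = 520 Ω
X_C = 1/(ωC) = 1070 Ω
Parallel: admittances add. Y = 1/R + 1/(jωL) + jωC
Y = (0.0103 − j0.000987) S
|Y| = 0.0104 S → |Z| = 1/|Y| = 96.6 Ω, ∠Z = −∠Y = 5.47°

10.4 mS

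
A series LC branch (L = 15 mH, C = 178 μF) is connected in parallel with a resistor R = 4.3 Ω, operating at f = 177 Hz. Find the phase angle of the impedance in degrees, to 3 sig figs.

ω = 2πf = 1112 rad/s
X_L = ωL = 16.7 Ω
X_C = 1/(ωC) = 5.05 Ω
Branch 1: Z₁ = R = 4.30 Ω
Branch 2 (series LC): Z₂ = j(X_L − X_C) = j11.6 Ω
Parallel: Z = Z₁Z₂/(Z₁+Z₂), |Z| = 4.03 Ω, ∠Z = 20.3°

20.3°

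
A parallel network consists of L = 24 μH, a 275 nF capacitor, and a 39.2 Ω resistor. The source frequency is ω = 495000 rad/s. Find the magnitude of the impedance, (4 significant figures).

X_L = ωL = 11.88 Ω
X_C = 1/(ωC) = 7.346 Ω
Parallel: admittances add. Y = 1/R + 1/(jωL) + jωC
Y = (0.02551 + j0.05195) S
|Y| = 0.05788 S → |Z| = 1/|Y| = 17.28 Ω, ∠Z = −∠Y = -63.85°

17.28 Ω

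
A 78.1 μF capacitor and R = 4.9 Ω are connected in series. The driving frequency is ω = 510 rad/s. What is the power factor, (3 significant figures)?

0.192

X_C = 1/(ωC) = 25.1 Ω
Z = 4.90 − j25.1 Ω
|Z| = √(4.90² + 25.1²) = 25.6 Ω
∠Z = arctan(-25.1/4.90) = -79.0°
cos φ = cos(-79.0°) = 0.192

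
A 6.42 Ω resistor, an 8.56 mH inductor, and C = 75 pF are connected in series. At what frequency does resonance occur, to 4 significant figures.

ω₀ = 1/√(LC) = 1/√(0.00856 × 7.5e-11) = 1.248e+06 rad/s
f₀ = ω₀/(2π) = 198.6 kHz

198.6 kHz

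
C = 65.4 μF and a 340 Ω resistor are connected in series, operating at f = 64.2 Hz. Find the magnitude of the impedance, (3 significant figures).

ω = 2πf = 403.4 rad/s
X_C = 1/(ωC) = 37.9 Ω
Z = 340 − j37.9 Ω
|Z| = √(340² + 37.9²) = 342 Ω

342 Ω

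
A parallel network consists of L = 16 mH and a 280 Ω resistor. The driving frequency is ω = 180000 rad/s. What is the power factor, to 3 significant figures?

0.995

X_L = ωL = 2880 Ω
Parallel: admittances add. Y = 1/R + 1/(jωL)
Y = (0.00357 − j0.000347) S
|Y| = 0.00359 S → |Z| = 1/|Y| = 279 Ω, ∠Z = −∠Y = 5.55°
cos φ = cos(5.55°) = 0.995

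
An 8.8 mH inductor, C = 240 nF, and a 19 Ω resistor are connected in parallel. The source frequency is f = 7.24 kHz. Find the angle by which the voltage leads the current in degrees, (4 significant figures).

ω = 2πf = 45490 rad/s
X_L = ωL = 400.3 Ω
X_C = 1/(ωC) = 91.59 Ω
Parallel: admittances add. Y = 1/R + 1/(jωL) + jωC
Y = (0.05263 + j0.008420) S
|Y| = 0.05330 S → |Z| = 1/|Y| = 18.76 Ω, ∠Z = −∠Y = -9.089°

-9.089°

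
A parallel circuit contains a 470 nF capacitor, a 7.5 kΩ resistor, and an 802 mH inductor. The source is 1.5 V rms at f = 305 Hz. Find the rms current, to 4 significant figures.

425.1 μA

ω = 2πf = 1916 rad/s
X_L = ωL = 1537 Ω
X_C = 1/(ωC) = 1110 Ω
Parallel: admittances add. Y = 1/R + 1/(jωL) + jωC
Y = (0.0001333 + j0.0002500) S
|Y| = 0.0002834 S → |Z| = 1/|Y| = 3529 Ω, ∠Z = −∠Y = -61.93°
I = V/|Z| = 1.5/3529 = 425.1 μA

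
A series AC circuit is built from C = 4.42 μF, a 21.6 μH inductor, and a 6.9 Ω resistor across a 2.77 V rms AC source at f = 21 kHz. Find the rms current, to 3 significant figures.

ω = 2πf = 131900 rad/s
X_L = ωL = 2.85 Ω
X_C = 1/(ωC) = 1.71 Ω
Net reactance X = X_L − X_C = 1.14 Ω
Z = 6.90 + j1.14 Ω
|Z| = √(6.90² + 1.14²) = 6.99 Ω
I = V/|Z| = 2.77/6.99 = 396 mA

396 mA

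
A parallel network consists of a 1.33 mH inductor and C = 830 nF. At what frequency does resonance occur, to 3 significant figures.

4.79 kHz

ω₀ = 1/√(LC) = 1/√(0.00133 × 8.3e-07) = 30100 rad/s
f₀ = ω₀/(2π) = 4.79 kHz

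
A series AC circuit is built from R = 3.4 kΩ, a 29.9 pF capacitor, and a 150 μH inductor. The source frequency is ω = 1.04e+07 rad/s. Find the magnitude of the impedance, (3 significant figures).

X_L = ωL = 1560 Ω
X_C = 1/(ωC) = 3220 Ω
Net reactance X = X_L − X_C = -1660 Ω
Z = 3400 − j1660 Ω
|Z| = √(3400² + 1660²) = 3780 Ω

3780 Ω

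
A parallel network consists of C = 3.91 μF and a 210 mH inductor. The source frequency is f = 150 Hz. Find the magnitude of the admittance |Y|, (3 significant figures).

ω = 2πf = 942.5 rad/s
X_L = ωL = 198 Ω
X_C = 1/(ωC) = 271 Ω
Parallel: admittances add. Y = 1/(jωL) + jωC
Y = (0 − j0.00137) S
|Y| = 0.00137 S → |Z| = 1/|Y| = 731 Ω, ∠Z = −∠Y = 90.0°

1.37 mS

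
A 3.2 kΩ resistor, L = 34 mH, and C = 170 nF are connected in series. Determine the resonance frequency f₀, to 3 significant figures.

ω₀ = 1/√(LC) = 1/√(0.034 × 1.7e-07) = 13150 rad/s
f₀ = ω₀/(2π) = 2.09 kHz

2.09 kHz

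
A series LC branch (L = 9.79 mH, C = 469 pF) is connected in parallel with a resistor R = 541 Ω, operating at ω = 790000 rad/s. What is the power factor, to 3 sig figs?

X_L = ωL = 7730 Ω
X_C = 1/(ωC) = 2700 Ω
Branch 1: Z₁ = R = 541 Ω
Branch 2 (series LC): Z₂ = j(X_L − X_C) = j5040 Ω
Parallel: Z = Z₁Z₂/(Z₁+Z₂), |Z| = 538 Ω, ∠Z = 6.13°
cos φ = cos(6.13°) = 0.994

0.994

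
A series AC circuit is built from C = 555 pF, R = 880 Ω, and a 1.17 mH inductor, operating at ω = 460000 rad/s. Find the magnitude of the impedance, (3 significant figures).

X_L = ωL = 538 Ω
X_C = 1/(ωC) = 3920 Ω
Net reactance X = X_L − X_C = -3380 Ω
Z = 880 − j3380 Ω
|Z| = √(880² + 3380²) = 3490 Ω

3490 Ω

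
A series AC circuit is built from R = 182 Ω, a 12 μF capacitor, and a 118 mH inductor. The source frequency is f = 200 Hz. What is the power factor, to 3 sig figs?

ω = 2πf = 1257 rad/s
X_L = ωL = 148 Ω
X_C = 1/(ωC) = 66.3 Ω
Net reactance X = X_L − X_C = 82.0 Ω
Z = 182 + j82.0 Ω
|Z| = √(182² + 82.0²) = 200 Ω
∠Z = arctan(82.0/182) = 24.2°
cos φ = cos(24.2°) = 0.912

0.912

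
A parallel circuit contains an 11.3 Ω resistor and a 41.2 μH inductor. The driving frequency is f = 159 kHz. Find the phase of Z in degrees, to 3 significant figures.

15.4°

ω = 2πf = 999000 rad/s
X_L = ωL = 41.2 Ω
Parallel: admittances add. Y = 1/R + 1/(jωL)
Y = (0.0885 − j0.0243) S
|Y| = 0.0918 S → |Z| = 1/|Y| = 10.9 Ω, ∠Z = −∠Y = 15.4°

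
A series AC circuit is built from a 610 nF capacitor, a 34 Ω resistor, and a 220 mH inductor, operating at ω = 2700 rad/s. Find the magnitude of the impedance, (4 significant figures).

36.46 Ω

X_L = ωL = 594.0 Ω
X_C = 1/(ωC) = 607.2 Ω
Net reactance X = X_L − X_C = -13.16 Ω
Z = 34.00 − j13.16 Ω
|Z| = √(34.00² + 13.16²) = 36.46 Ω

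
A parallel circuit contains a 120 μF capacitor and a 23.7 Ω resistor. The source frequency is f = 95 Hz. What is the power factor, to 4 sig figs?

0.5076

ω = 2πf = 596.9 rad/s
X_C = 1/(ωC) = 13.96 Ω
Parallel: admittances add. Y = 1/R + jωC
Y = (0.04219 + j0.07163) S
|Y| = 0.08313 S → |Z| = 1/|Y| = 12.03 Ω, ∠Z = −∠Y = -59.50°
cos φ = cos(-59.50°) = 0.5076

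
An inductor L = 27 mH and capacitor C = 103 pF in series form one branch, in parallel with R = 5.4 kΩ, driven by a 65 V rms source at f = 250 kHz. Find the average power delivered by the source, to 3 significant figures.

782 mW

ω = 2πf = 1.571e+06 rad/s
X_L = ωL = 42400 Ω
X_C = 1/(ωC) = 6180 Ω
Branch 1: Z₁ = R = 5400 Ω
Branch 2 (series LC): Z₂ = j(X_L − X_C) = j36200 Ω
Parallel: Z = Z₁Z₂/(Z₁+Z₂), |Z| = 5340 Ω, ∠Z = 8.48°
I = V/|Z| = 12.2 mA
P = VI cos φ = 65 × 0.0122 × cos(8.48°) = 782 mW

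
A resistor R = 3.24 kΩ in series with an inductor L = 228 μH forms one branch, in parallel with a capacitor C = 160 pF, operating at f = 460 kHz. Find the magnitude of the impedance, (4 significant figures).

2002 Ω

ω = 2πf = 2.89e+06 rad/s
X_L = ωL = 659.0 Ω
X_C = 1/(ωC) = 2162 Ω
Branch 1 (R+jX_L): Z₁ = 3240 + j659.0 Ω, |Z₁| = 3306 Ω
Branch 2 (−jX_C): Z₂ = −j2162 Ω
Parallel: Z = Z₁Z₂/(Z₁+Z₂), |Z| = 2002 Ω, ∠Z = -53.61°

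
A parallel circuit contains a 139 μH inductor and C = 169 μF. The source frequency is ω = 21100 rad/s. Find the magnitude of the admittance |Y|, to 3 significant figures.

3.22 S

X_L = ωL = 2.93 Ω
X_C = 1/(ωC) = 0.280 Ω
Parallel: admittances add. Y = 1/(jωL) + jωC
Y = (0 + j3.22) S
|Y| = 3.22 S → |Z| = 1/|Y| = 0.310 Ω, ∠Z = −∠Y = -90.0°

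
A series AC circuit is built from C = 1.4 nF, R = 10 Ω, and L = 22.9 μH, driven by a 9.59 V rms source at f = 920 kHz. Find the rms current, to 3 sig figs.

720 mA

ω = 2πf = 5.781e+06 rad/s
X_L = ωL = 132 Ω
X_C = 1/(ωC) = 124 Ω
Net reactance X = X_L − X_C = 8.81 Ω
Z = 10.0 + j8.81 Ω
|Z| = √(10.0² + 8.81²) = 13.3 Ω
I = V/|Z| = 9.59/13.3 = 720 mA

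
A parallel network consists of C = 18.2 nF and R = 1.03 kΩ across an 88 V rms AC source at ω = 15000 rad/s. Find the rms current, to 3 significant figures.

X_C = 1/(ωC) = 3660 Ω
Parallel: admittances add. Y = 1/R + jωC
Y = (0.000971 + j0.000273) S
|Y| = 0.00101 S → |Z| = 1/|Y| = 992 Ω, ∠Z = −∠Y = -15.7°
I = V/|Z| = 88/992 = 88.8 mA

88.8 mA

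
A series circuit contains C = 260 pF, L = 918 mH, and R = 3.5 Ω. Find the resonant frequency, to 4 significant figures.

10.30 kHz

ω₀ = 1/√(LC) = 1/√(0.918 × 2.6e-10) = 64730 rad/s
f₀ = ω₀/(2π) = 10.30 kHz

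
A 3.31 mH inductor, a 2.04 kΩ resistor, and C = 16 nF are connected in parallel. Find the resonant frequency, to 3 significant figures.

21.9 kHz

ω₀ = 1/√(LC) = 1/√(0.00331 × 1.6e-08) = 137400 rad/s
f₀ = ω₀/(2π) = 21.9 kHz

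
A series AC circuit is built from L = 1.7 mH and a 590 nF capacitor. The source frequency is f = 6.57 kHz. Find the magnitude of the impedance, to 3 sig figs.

ω = 2πf = 41280 rad/s
X_L = ωL = 70.2 Ω
X_C = 1/(ωC) = 41.1 Ω
Net reactance X = X_L − X_C = 29.1 Ω
Z = j29.1 Ω
|Z| = √(0² + 29.1²) = 29.1 Ω

29.1 Ω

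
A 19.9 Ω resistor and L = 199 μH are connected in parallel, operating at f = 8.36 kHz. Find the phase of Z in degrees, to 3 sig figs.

ω = 2πf = 52530 rad/s
X_L = ωL = 10.5 Ω
Parallel: admittances add. Y = 1/R + 1/(jωL)
Y = (0.0503 − j0.0957) S
|Y| = 0.108 S → |Z| = 1/|Y| = 9.25 Ω, ∠Z = −∠Y = 62.3°

62.3°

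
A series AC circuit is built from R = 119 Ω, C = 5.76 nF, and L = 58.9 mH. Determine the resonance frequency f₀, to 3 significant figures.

8.64 kHz

ω₀ = 1/√(LC) = 1/√(0.0589 × 5.76e-09) = 54290 rad/s
f₀ = ω₀/(2π) = 8.64 kHz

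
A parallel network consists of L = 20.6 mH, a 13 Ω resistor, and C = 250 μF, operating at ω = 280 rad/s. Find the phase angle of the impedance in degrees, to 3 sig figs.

X_L = ωL = 5.77 Ω
X_C = 1/(ωC) = 14.3 Ω
Parallel: admittances add. Y = 1/R + 1/(jωL) + jωC
Y = (0.0769 − j0.103) S
|Y| = 0.129 S → |Z| = 1/|Y| = 7.76 Ω, ∠Z = −∠Y = 53.3°

53.3°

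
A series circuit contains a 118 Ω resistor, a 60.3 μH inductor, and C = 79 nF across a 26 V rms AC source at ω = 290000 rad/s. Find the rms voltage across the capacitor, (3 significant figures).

9.39 V

X_L = ωL = 17.5 Ω
X_C = 1/(ωC) = 43.6 Ω
Net reactance X = X_L − X_C = -26.2 Ω
Z = 118 − j26.2 Ω
|Z| = √(118² + 26.2²) = 121 Ω
I = V/|Z| = 215 mA
V_C = I·|Z_C| = 0.215 × 43.6 = 9.39 V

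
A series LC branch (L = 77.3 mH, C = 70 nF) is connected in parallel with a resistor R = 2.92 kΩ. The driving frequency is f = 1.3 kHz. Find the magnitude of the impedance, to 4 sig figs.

ω = 2πf = 8168 rad/s
X_L = ωL = 631.4 Ω
X_C = 1/(ωC) = 1749 Ω
Branch 1: Z₁ = R = 2920 Ω
Branch 2 (series LC): Z₂ = j(X_L − X_C) = −j1118 Ω
Parallel: Z = Z₁Z₂/(Z₁+Z₂), |Z| = 1044 Ω, ∠Z = -69.06°

1044 Ω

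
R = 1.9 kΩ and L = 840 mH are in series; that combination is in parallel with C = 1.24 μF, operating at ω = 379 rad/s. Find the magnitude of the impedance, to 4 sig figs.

X_L = ωL = 318.4 Ω
X_C = 1/(ωC) = 2128 Ω
Branch 1 (R+jX_L): Z₁ = 1900 + j318.4 Ω, |Z₁| = 1926 Ω
Branch 2 (−jX_C): Z₂ = −j2128 Ω
Parallel: Z = Z₁Z₂/(Z₁+Z₂), |Z| = 1562 Ω, ∠Z = -36.89°

1562 Ω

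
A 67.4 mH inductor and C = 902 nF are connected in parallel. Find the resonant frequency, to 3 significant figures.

ω₀ = 1/√(LC) = 1/√(0.0674 × 9.02e-07) = 4056 rad/s
f₀ = ω₀/(2π) = 645 Hz

645 Hz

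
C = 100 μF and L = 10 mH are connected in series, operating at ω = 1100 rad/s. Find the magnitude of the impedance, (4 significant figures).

X_L = ωL = 11.00 Ω
X_C = 1/(ωC) = 9.091 Ω
Net reactance X = X_L − X_C = 1.909 Ω
Z = j1.909 Ω
|Z| = √(0² + 1.909²) = 1.909 Ω

1.909 Ω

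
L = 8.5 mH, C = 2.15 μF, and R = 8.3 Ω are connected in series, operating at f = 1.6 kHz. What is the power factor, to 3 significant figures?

ω = 2πf = 10050 rad/s
X_L = ωL = 85.5 Ω
X_C = 1/(ωC) = 46.3 Ω
Net reactance X = X_L − X_C = 39.2 Ω
Z = 8.30 + j39.2 Ω
|Z| = √(8.30² + 39.2²) = 40.1 Ω
∠Z = arctan(39.2/8.30) = 78.0°
cos φ = cos(78.0°) = 0.207

0.207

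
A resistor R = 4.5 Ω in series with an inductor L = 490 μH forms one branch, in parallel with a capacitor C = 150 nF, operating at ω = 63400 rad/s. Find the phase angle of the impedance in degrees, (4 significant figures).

78.28°

X_L = ωL = 31.07 Ω
X_C = 1/(ωC) = 105.2 Ω
Branch 1 (R+jX_L): Z₁ = 4.500 + j31.07 Ω, |Z₁| = 31.39 Ω
Branch 2 (−jX_C): Z₂ = −j105.2 Ω
Parallel: Z = Z₁Z₂/(Z₁+Z₂), |Z| = 44.47 Ω, ∠Z = 78.28°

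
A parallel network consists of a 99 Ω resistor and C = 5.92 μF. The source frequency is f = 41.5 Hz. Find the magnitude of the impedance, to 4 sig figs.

97.86 Ω

ω = 2πf = 260.8 rad/s
X_C = 1/(ωC) = 647.8 Ω
Parallel: admittances add. Y = 1/R + jωC
Y = (0.01010 + j0.001544) S
|Y| = 0.01022 S → |Z| = 1/|Y| = 97.86 Ω, ∠Z = −∠Y = -8.689°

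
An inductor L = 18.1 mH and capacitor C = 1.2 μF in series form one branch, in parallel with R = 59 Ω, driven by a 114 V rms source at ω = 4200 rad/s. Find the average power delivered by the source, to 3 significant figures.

220 W

X_L = ωL = 76.0 Ω
X_C = 1/(ωC) = 198 Ω
Branch 1: Z₁ = R = 59.0 Ω
Branch 2 (series LC): Z₂ = j(X_L − X_C) = −j122 Ω
Parallel: Z = Z₁Z₂/(Z₁+Z₂), |Z| = 53.1 Ω, ∠Z = -25.7°
I = V/|Z| = 2.14 A
P = VI cos φ = 114 × 2.14 × cos(-25.7°) = 220 W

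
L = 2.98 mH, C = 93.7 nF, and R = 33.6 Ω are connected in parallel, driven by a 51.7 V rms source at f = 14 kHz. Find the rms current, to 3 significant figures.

ω = 2πf = 87960 rad/s
X_L = ωL = 262 Ω
X_C = 1/(ωC) = 121 Ω
Parallel: admittances add. Y = 1/R + 1/(jωL) + jωC
Y = (0.0298 + j0.00443) S
|Y| = 0.0301 S → |Z| = 1/|Y| = 33.2 Ω, ∠Z = −∠Y = -8.46°
I = V/|Z| = 51.7/33.2 = 1.56 A

1.56 A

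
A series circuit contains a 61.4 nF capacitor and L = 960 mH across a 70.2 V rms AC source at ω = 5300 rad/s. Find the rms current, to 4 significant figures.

34.84 mA

X_L = ωL = 5088 Ω
X_C = 1/(ωC) = 3073 Ω
Net reactance X = X_L − X_C = 2015 Ω
Z = j2015 Ω
|Z| = √(0² + 2015²) = 2015 Ω
I = V/|Z| = 70.2/2015 = 34.84 mA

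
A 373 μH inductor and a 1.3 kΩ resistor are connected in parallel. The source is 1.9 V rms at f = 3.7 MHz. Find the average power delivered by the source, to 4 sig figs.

ω = 2πf = 2.325e+07 rad/s
X_L = ωL = 8671 Ω
Parallel: admittances add. Y = 1/R + 1/(jωL)
Y = (0.0007692 − j0.0001153) S
|Y| = 0.0007778 S → |Z| = 1/|Y| = 1286 Ω, ∠Z = −∠Y = 8.526°
I = V/|Z| = 1.478 mA
P = VI cos φ = 1.9 × 0.001478 × cos(8.526°) = 2.777 mW

2.777 mW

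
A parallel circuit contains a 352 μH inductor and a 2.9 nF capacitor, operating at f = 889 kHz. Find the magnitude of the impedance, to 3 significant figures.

63.7 Ω

ω = 2πf = 5.586e+06 rad/s
X_L = ωL = 1970 Ω
X_C = 1/(ωC) = 61.7 Ω
Parallel: admittances add. Y = 1/(jωL) + jωC
Y = (0 + j0.0157) S
|Y| = 0.0157 S → |Z| = 1/|Y| = 63.7 Ω, ∠Z = −∠Y = -90.0°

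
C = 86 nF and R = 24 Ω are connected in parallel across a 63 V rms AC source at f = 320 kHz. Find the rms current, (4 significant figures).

11.21 A

ω = 2πf = 2.011e+06 rad/s
X_C = 1/(ωC) = 5.783 Ω
Parallel: admittances add. Y = 1/R + jωC
Y = (0.04167 + j0.1729) S
|Y| = 0.1779 S → |Z| = 1/|Y| = 5.622 Ω, ∠Z = −∠Y = -76.45°
I = V/|Z| = 63/5.622 = 11.21 A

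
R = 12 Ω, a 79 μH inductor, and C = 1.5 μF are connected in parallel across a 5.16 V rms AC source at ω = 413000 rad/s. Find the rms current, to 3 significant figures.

3.07 A

X_L = ωL = 32.6 Ω
X_C = 1/(ωC) = 1.61 Ω
Parallel: admittances add. Y = 1/R + 1/(jωL) + jωC
Y = (0.0833 + j0.589) S
|Y| = 0.595 S → |Z| = 1/|Y| = 1.68 Ω, ∠Z = −∠Y = -81.9°
I = V/|Z| = 5.16/1.68 = 3.07 A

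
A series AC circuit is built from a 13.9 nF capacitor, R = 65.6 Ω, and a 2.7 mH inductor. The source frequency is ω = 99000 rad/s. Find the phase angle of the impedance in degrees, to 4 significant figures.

X_L = ωL = 267.3 Ω
X_C = 1/(ωC) = 726.7 Ω
Net reactance X = X_L − X_C = -459.4 Ω
Z = 65.60 − j459.4 Ω
|Z| = √(65.60² + 459.4²) = 464.1 Ω
∠Z = arctan(-459.4/65.60) = -81.87°

-81.87°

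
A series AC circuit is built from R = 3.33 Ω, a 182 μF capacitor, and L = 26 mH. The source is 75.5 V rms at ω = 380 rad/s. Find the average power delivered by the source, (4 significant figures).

X_L = ωL = 9.880 Ω
X_C = 1/(ωC) = 14.46 Ω
Net reactance X = X_L − X_C = -4.579 Ω
Z = 3.330 − j4.579 Ω
|Z| = √(3.330² + 4.579²) = 5.662 Ω
∠Z = arctan(-4.579/3.330) = -53.98°
I = V/|Z| = 13.33 A
P = VI cos φ = 75.5 × 13.33 × cos(-53.98°) = 592.1 W

592.1 W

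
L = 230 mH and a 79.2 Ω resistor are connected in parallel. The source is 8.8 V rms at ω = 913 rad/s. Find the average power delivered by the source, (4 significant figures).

X_L = ωL = 210.0 Ω
Parallel: admittances add. Y = 1/R + 1/(jωL)
Y = (0.01263 − j0.004762) S
|Y| = 0.01349 S → |Z| = 1/|Y| = 74.10 Ω, ∠Z = −∠Y = 20.66°
I = V/|Z| = 118.8 mA
P = VI cos φ = 8.8 × 0.1188 × cos(20.66°) = 977.8 mW

977.8 mW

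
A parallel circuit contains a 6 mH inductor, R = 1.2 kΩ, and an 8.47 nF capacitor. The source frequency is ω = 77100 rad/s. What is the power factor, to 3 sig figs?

0.484

X_L = ωL = 463 Ω
X_C = 1/(ωC) = 1530 Ω
Parallel: admittances add. Y = 1/R + 1/(jωL) + jωC
Y = (0.000833 − j0.00151) S
|Y| = 0.00172 S → |Z| = 1/|Y| = 580 Ω, ∠Z = −∠Y = 61.1°
cos φ = cos(61.1°) = 0.484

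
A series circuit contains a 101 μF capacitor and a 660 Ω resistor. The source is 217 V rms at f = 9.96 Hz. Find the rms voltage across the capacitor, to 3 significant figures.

ω = 2πf = 62.58 rad/s
X_C = 1/(ωC) = 158 Ω
Z = 660 − j158 Ω
|Z| = √(660² + 158²) = 679 Ω
I = V/|Z| = 320 mA
V_C = I·|Z_C| = 0.320 × 158 = 50.6 V

50.6 V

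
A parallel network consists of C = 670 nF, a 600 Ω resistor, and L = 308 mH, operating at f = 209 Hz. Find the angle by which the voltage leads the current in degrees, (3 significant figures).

ω = 2πf = 1313 rad/s
X_L = ωL = 404 Ω
X_C = 1/(ωC) = 1140 Ω
Parallel: admittances add. Y = 1/R + 1/(jωL) + jωC
Y = (0.00167 − j0.00159) S
|Y| = 0.00231 S → |Z| = 1/|Y| = 434 Ω, ∠Z = −∠Y = 43.7°

43.7°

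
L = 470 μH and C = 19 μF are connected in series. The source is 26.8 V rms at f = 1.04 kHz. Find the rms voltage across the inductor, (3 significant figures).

16.5 V

ω = 2πf = 6535 rad/s
X_L = ωL = 3.07 Ω
X_C = 1/(ωC) = 8.05 Ω
Net reactance X = X_L − X_C = -4.98 Ω
Z = − j4.98 Ω
|Z| = √(0² + 4.98²) = 4.98 Ω
I = V/|Z| = 5.38 A
V_L = I·|Z_L| = 5.38 × 3.07 = 16.5 V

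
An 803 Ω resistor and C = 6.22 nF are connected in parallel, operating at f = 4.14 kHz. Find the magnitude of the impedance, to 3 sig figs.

796 Ω

ω = 2πf = 26010 rad/s
X_C = 1/(ωC) = 6180 Ω
Parallel: admittances add. Y = 1/R + jωC
Y = (0.00125 + j0.000162) S
|Y| = 0.00126 S → |Z| = 1/|Y| = 796 Ω, ∠Z = −∠Y = -7.40°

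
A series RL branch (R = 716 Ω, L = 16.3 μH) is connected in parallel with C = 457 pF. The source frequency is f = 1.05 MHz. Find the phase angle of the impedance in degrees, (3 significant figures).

-64.1°

ω = 2πf = 6.597e+06 rad/s
X_L = ωL = 108 Ω
X_C = 1/(ωC) = 332 Ω
Branch 1 (R+jX_L): Z₁ = 716 + j108 Ω, |Z₁| = 724 Ω
Branch 2 (−jX_C): Z₂ = −j332 Ω
Parallel: Z = Z₁Z₂/(Z₁+Z₂), |Z| = 320 Ω, ∠Z = -64.1°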